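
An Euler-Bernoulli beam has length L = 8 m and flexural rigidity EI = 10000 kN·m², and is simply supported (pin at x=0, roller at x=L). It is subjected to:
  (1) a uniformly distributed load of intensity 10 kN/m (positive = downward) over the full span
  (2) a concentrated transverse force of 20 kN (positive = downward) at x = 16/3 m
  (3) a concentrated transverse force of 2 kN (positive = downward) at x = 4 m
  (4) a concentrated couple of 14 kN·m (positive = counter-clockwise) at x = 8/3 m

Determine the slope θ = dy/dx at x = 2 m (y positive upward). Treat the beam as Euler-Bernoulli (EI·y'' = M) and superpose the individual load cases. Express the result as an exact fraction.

θ(2) = -31237/1620000 rad

Load 1 — uniform load w=10 kN/m over full span:
  θ_1 = -w(L³-6Lx²+4x³)/(24EI) = -10·(8³-6·8·2²+4·2³)/(24·10000) = -11/750 rad
Load 2 — point force P=20 kN at a=16/3 m (b=L-a=8/3):
  θ_2 = -Pb(L²-b²-3x²)/(6LEI)  [x≤a] = -20·(8/3)·(8²-(8/3)²-3·2²)/(6·8·10000) = -101/20250 rad
Load 3 — point force P=2 kN at a=4 m (b=L-a=4):
  θ_3 = -Pb(L²-b²-3x²)/(6LEI)  [x≤a] = -2·4·(8²-4²-3·2²)/(6·8·10000) = -3/5000 rad
Load 4 — applied couple M₀=14 kN·m at a=8/3 m (b=L-a=16/3):
  θ_4 = (M₀x²/(2L)+C₁)/EI  [x≤a] with C₁=M₀(3b²-L²)/(6L)=56/9 = (14·2²/(2·8)+(56/9))/10000 = 7/7200 rad
Superposition: θ = Σ θ_i = -31237/1620000 rad ≈ -0.019282 rad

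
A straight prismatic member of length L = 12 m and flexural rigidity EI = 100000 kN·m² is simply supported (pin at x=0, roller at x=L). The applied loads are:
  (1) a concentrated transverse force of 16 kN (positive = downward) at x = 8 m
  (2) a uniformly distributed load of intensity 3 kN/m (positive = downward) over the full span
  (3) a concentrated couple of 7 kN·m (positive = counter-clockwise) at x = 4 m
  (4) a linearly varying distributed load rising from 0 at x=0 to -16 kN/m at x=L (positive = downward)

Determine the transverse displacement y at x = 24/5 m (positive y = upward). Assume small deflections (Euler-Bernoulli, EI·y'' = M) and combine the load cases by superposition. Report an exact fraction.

Load 1 — point force P=16 kN at a=8 m (b=L-a=4):
  y_1 = -Pbx(L²-b²-x²)/(6LEI)  [x≤a] = -16·4·(24/5)·(12²-4²-(24/5)²)/(6·12·100000) = -5248/1171875 m
Load 2 — uniform load w=3 kN/m over full span:
  y_2 = -wx(L³-2Lx²+x³)/(24EI) = -3·(24/5)·(12³-2·12·(24/5)²+(24/5)³)/(24·100000) = -15066/1953125 m
Load 3 — applied couple M₀=7 kN·m at a=4 m (b=L-a=8):
  y_3 = (M₀x³/(6L)-M₀(x-a)²/2+C₁x)/EI  [x>a] with C₁=M₀(3b²-L²)/(6L)=14/3 = (7·(24/5)³/(6·12)-7·((24/5)-4)²/2+(14/3)·(24/5))/100000 = 483/1562500 m
Load 4 — triangular load w₀=-16 kN/m (0→w₀ over full span):
  y_4 = -w₀x(7L⁴-10L²x²+3x⁴)/(360LEI) = -(-16)·(24/5)·(7·12⁴-10·12²·(24/5)²+3·(24/5)⁴)/(360·12·100000) = 985824/48828125 m
Superposition: y = Σ y_i = 4867213/585937500 m ≈ 0.008307 m

y(24/5) = 4867213/585937500 m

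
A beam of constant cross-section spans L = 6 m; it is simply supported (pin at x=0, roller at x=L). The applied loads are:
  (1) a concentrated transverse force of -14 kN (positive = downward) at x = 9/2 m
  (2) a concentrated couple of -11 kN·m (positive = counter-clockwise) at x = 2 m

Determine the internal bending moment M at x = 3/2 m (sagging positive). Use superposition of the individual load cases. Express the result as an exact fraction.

M(3/2) = -8 kN·m

Load 1 — point force P=-14 kN at a=9/2 m (b=L-a=3/2):
  M_1 = Pbx/L  [x≤a] = (-14)·(3/2)·(3/2)/6 = -21/4 kN·m
Load 2 — applied couple M₀=-11 kN·m at a=2 m (b=L-a=4):
  M_2 = M₀x/L  [x≤a] = (-11)·(3/2)/6 = -11/4 kN·m
Superposition: M = Σ M_i = -8 kN·m ≈ -8.000000 kN·m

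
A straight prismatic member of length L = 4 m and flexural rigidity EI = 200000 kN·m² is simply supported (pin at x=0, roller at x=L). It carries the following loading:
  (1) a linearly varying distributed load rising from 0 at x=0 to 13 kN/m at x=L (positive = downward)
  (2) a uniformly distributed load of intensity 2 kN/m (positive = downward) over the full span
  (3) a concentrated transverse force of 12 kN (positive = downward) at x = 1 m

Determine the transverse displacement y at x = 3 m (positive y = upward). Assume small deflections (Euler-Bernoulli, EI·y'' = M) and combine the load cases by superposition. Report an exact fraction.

y(3) = -107/768000 m

Load 1 — triangular load w₀=13 kN/m (0→w₀ over full span):
  y_1 = -w₀x(7L⁴-10L²x²+3x⁴)/(360LEI) = -13·3·(7·4⁴-10·4²·3²+3·3⁴)/(360·4·200000) = -1547/19200000 m
Load 2 — uniform load w=2 kN/m over full span:
  y_2 = -wx(L³-2Lx²+x³)/(24EI) = -2·3·(4³-2·4·3²+3³)/(24·200000) = -19/800000 m
Load 3 — point force P=12 kN at a=1 m (b=L-a=3):
  y_3 = -Pa(L-x)(2Lx-a²-x²)/(6LEI)  [x>a] = -12·1·(4-3)·(2·4·3-1²-3²)/(6·4·200000) = -7/200000 m
Superposition: y = Σ y_i = -107/768000 m ≈ -0.000139 m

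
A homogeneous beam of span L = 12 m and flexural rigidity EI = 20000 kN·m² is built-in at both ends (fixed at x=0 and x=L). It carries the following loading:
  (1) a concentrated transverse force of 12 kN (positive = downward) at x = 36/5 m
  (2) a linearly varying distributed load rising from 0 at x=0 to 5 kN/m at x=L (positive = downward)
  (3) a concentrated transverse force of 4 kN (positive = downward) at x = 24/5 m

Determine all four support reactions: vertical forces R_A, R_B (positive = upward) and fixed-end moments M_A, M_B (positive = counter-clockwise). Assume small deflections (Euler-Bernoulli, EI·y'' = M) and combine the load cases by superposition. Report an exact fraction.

Load 1 — point force P=12 kN at a=36/5 m (b=L-a=24/5):
  R_A = Pb²(3a+b)/L³ = 12·(24/5)²·(3·(36/5)+(24/5))/12³ = 528/125 kN
  M_A = Pab²/L² = 12·(36/5)·(24/5)²/12² = 1728/125 kN·m
  R_B = Pa²(a+3b)/L³ = 12·(36/5)²·((36/5)+3·(24/5))/12³ = 972/125 kN
  M_B = -Pa²b/L² = -12·(36/5)²·(24/5)/12² = -2592/125 kN·m
Load 2 — triangular load w₀=5 kN/m (0→w₀ over full span):
  R_A = 3w₀L/20 = 3·5·12/20 = 9 kN
  M_A = w₀L²/30 = 5·12²/30 = 24 kN·m
  R_B = 7w₀L/20 = 7·5·12/20 = 21 kN
  M_B = -w₀L²/20 = -5·12²/20 = -36 kN·m
Load 3 — point force P=4 kN at a=24/5 m (b=L-a=36/5):
  R_A = Pb²(3a+b)/L³ = 4·(36/5)²·(3·(24/5)+(36/5))/12³ = 324/125 kN
  M_A = Pab²/L² = 4·(24/5)·(36/5)²/12² = 864/125 kN·m
  R_B = Pa²(a+3b)/L³ = 4·(24/5)²·((24/5)+3·(36/5))/12³ = 176/125 kN
  M_B = -Pa²b/L² = -4·(24/5)²·(36/5)/12² = -576/125 kN·m
Superposition: R_A = 1977/125 kN, M_A = 5592/125 kN·m, R_B = 3773/125 kN, M_B = -7668/125 kN·m

R_A = 1977/125 kN, M_A = 5592/125 kN·m, R_B = 3773/125 kN, M_B = -7668/125 kN·m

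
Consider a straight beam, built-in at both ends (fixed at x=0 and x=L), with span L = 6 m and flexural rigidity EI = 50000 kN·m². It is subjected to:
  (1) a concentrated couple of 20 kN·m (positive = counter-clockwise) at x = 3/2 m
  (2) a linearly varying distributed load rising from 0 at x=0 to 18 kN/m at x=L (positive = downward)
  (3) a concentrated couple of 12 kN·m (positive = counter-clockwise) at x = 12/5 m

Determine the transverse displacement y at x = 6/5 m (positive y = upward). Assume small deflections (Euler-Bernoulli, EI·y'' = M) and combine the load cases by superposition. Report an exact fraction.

y(6/5) = -230499/1562500000 m

Load 1 — applied couple M₀=20 kN·m at a=3/2 m (b=L-a=9/2):
  y_1 = (R_Ax³/6 - M_Ax²/2)/EI  [x≤a] with R_A=15/4, M_A=-15/4 = ((15/4)·(6/5)³/6 - (-15/4)·(6/5)²/2)/50000 = 189/2500000 m
Load 2 — triangular load w₀=18 kN/m (0→w₀ over full span):
  y_2 = -w₀x²(L-x)²(x+2L)/(120LEI) = -18·(6/5)²·(6-(6/5))²·((6/5)+2·6)/(120·6·50000) = -10692/48828125 m
Load 3 — applied couple M₀=12 kN·m at a=12/5 m (b=L-a=18/5):
  y_3 = (R_Ax³/6 - M_Ax²/2)/EI  [x≤a] with R_A=72/25, M_A=36/25 = ((72/25)·(6/5)³/6 - (36/25)·(6/5)²/2)/50000 = -81/19531250 m
Superposition: y = Σ y_i = -230499/1562500000 m ≈ -0.000148 m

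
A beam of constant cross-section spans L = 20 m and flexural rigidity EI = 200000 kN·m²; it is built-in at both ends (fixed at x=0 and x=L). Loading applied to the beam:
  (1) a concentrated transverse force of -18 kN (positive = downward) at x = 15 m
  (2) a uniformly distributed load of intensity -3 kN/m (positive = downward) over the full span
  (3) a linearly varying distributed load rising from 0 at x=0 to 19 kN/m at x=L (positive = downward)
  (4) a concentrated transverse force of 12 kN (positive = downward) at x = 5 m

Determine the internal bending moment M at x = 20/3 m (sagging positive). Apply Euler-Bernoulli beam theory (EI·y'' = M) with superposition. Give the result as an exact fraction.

M(20/3) = 37775/648 kN·m

Load 1 — point force P=-18 kN at a=15 m (b=L-a=5):
  M_1 = Pb²(3a+b)x/L³ - Pab²/L²  [x≤a] = (-18)·5²·(3·15+5)·(20/3)/20³ - (-18)·15·5²/20² = -15/8 kN·m
Load 2 — uniform load w=-3 kN/m over full span:
  M_2 = wLx/2 - wL²/12 - wx²/2 = (-3)·20·(20/3)/2 - (-3)·20²/12 - (-3)·(20/3)²/2 = -100/3 kN·m
Load 3 — triangular load w₀=19 kN/m (0→w₀ over full span):
  M_3 = 3w₀Lx/20 - w₀L²/30 - w₀x³/(6L) = 3·19·20·(20/3)/20 - 19·20²/30 - 19·(20/3)³/(6·20) = 6460/81 kN·m
Load 4 — point force P=12 kN at a=5 m (b=L-a=15):
  M_4 = Pa²(a+3b)(L-x)/L³ - Pa²b/L²  [x>a] = 12·5²·(5+3·15)·(20-(20/3))/20³ - 12·5²·15/20² = 55/4 kN·m
Superposition: M = Σ M_i = 37775/648 kN·m ≈ 58.294753 kN·m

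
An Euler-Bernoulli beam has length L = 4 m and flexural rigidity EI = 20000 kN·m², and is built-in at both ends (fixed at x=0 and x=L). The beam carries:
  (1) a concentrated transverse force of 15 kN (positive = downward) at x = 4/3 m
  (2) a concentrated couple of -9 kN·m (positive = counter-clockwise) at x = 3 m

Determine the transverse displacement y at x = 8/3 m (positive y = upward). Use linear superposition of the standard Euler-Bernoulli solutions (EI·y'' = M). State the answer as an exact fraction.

y(8/3) = -151/7290000 m

Load 1 — point force P=15 kN at a=4/3 m (b=L-a=8/3):
  y_1 = -Pa²(L-x)²(3bL-(3b+a)(L-x))/(6L³EI)  [x>a] = -15·(4/3)²·(4-(8/3))²·(3·(8/3)·4-(3·(8/3)+(4/3))·(4-(8/3)))/(6·4³·20000) = -11/91125 m
Load 2 — applied couple M₀=-9 kN·m at a=3 m (b=L-a=1):
  y_2 = (R_Ax³/6 - M_Ax²/2)/EI  [x≤a] with R_A=-81/32, M_A=-45/16 = ((-81/32)·(8/3)³/6 - (-45/16)·(8/3)²/2)/20000 = 1/10000 m
Superposition: y = Σ y_i = -151/7290000 m ≈ -0.000021 m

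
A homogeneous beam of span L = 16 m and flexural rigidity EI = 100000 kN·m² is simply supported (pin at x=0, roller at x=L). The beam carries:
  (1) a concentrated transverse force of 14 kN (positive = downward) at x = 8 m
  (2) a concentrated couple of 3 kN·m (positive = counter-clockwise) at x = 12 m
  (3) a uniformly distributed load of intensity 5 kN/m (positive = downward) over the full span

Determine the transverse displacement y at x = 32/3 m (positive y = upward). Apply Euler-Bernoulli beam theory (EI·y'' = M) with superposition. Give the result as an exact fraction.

Load 1 — point force P=14 kN at a=8 m (b=L-a=8):
  y_1 = -Pa(L-x)(2Lx-a²-x²)/(6LEI)  [x>a] = -14·8·(16-(32/3))·(2·16·(32/3)-8²-(32/3)²)/(6·16·100000) = -2576/253125 m
Load 2 — applied couple M₀=3 kN·m at a=12 m (b=L-a=4):
  y_2 = (M₀x³/(6L)+C₁x)/EI  [x≤a] with C₁=M₀(3b²-L²)/(6L)=-13/2 = (3·(32/3)³/(6·16)+(-13/2)·(32/3))/100000 = -53/168750 m
Load 3 — uniform load w=5 kN/m over full span:
  y_3 = -wx(L³-2Lx²+x³)/(24EI) = -5·(32/3)·(16³-2·16·(32/3)²+(32/3)³)/(24·100000) = -5632/151875 m
Superposition: y = Σ y_i = -72253/1518750 m ≈ -0.047574 m

y(32/3) = -72253/1518750 m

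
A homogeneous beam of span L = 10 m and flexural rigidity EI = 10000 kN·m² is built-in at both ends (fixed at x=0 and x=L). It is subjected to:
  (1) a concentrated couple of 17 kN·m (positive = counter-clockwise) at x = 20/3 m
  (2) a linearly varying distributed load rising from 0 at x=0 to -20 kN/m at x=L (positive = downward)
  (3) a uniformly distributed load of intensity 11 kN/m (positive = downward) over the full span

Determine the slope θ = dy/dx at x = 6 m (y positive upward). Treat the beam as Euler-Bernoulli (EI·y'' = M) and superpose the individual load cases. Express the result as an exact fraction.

Load 1 — applied couple M₀=17 kN·m at a=20/3 m (b=L-a=10/3):
  θ_1 = (R_Ax²/2 - M_Ax)/EI  [x≤a] with R_A=34/15, M_A=17/3 = ((34/15)·6²/2 - (17/3)·6)/10000 = 17/25000 rad
Load 2 — triangular load w₀=-20 kN/m (0→w₀ over full span):
  θ_2 = -w₀(2x(L-x)(L-2x)(x+2L)+x²(L-x)²)/(120LEI) = -(-20)·(2·6·(10-6)·(10-2·6)·(6+2·10)+6²·(10-6)²)/(120·10·10000) = -2/625 rad
Load 3 — uniform load w=11 kN/m over full span:
  θ_3 = -wx(L-x)(L-2x)/(12EI) = -11·6·(10-6)·(10-2·6)/(12·10000) = 11/2500 rad
Superposition: θ = Σ θ_i = 47/25000 rad ≈ 0.001880 rad

θ(6) = 47/25000 rad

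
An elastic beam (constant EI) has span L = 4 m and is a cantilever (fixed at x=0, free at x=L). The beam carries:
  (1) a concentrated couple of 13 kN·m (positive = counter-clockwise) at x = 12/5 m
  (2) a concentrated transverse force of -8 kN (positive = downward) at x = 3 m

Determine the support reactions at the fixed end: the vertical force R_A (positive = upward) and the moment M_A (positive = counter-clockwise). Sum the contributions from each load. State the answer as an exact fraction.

R_A = -8 kN, M_A = -37 kN·m

Load 1 — applied couple M₀=13 kN·m at a=12/5 m (b=L-a=8/5):
  R_A = 0 kN
  M_A = -M₀ = -13 kN·m
Load 2 — point force P=-8 kN at a=3 m (b=L-a=1):
  R_A = P = (-8) = -8 kN
  M_A = Pa = (-8)·3 = -24 kN·m
Superposition: R_A = -8 kN, M_A = -37 kN·m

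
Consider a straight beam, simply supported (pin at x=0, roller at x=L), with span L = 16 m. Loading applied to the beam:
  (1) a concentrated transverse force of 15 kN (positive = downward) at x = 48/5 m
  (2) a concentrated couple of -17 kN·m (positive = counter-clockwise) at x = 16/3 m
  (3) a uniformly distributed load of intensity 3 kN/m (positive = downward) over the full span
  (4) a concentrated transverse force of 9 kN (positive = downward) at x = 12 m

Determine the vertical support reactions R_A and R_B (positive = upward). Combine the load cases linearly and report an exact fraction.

Load 1 — point force P=15 kN at a=48/5 m (b=L-a=32/5):
  R_A = Pb/L = 15·(32/5)/16 = 6 kN
  R_B = Pa/L = 15·(48/5)/16 = 9 kN
Load 2 — applied couple M₀=-17 kN·m at a=16/3 m (b=L-a=32/3):
  R_A = M₀/L = (-17)/16 = -17/16 kN
  R_B = -M₀/L = -(-17)/16 = 17/16 kN
Load 3 — uniform load w=3 kN/m over full span:
  R_A = wL/2 = 3·16/2 = 24 kN
  R_B = wL/2 = 3·16/2 = 24 kN
Load 4 — point force P=9 kN at a=12 m (b=L-a=4):
  R_A = Pb/L = 9·4/16 = 9/4 kN
  R_B = Pa/L = 9·12/16 = 27/4 kN
Superposition: R_A = 499/16 kN, R_B = 653/16 kN

R_A = 499/16 kN, R_B = 653/16 kN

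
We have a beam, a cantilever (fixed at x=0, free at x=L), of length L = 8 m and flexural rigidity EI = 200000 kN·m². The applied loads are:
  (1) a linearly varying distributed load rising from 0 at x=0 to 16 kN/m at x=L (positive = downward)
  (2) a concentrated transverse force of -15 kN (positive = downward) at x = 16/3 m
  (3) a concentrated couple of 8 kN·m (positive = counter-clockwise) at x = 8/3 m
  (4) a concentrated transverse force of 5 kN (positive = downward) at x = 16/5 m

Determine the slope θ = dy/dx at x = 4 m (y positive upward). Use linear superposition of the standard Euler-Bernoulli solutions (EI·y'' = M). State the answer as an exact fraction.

θ(4) = -1273/375000 rad

Load 1 — triangular load w₀=16 kN/m (0→w₀ over full span):
  θ_1 = (w₀Lx²/4-w₀L²x/3-w₀x⁴/(24L))/EI = (16·8·4²/4-16·8²·4/3-16·4⁴/(24·8))/200000 = -41/9375 rad
Load 2 — point force P=-15 kN at a=16/3 m (b=L-a=8/3):
  θ_2 = -Px(2a-x)/(2EI)  [x≤a] = -(-15)·4·(2·(16/3)-4)/(2·200000) = 1/1000 rad
Load 3 — applied couple M₀=8 kN·m at a=8/3 m (b=L-a=16/3):
  θ_3 = M₀a/EI  [x>a] = 8·(8/3)/200000 = 1/9375 rad
Load 4 — point force P=5 kN at a=16/5 m (b=L-a=24/5):
  θ_4 = -Pa²/(2EI)  [x>a] = -5·(16/5)²/(2·200000) = -2/15625 rad
Superposition: θ = Σ θ_i = -1273/375000 rad ≈ -0.003395 rad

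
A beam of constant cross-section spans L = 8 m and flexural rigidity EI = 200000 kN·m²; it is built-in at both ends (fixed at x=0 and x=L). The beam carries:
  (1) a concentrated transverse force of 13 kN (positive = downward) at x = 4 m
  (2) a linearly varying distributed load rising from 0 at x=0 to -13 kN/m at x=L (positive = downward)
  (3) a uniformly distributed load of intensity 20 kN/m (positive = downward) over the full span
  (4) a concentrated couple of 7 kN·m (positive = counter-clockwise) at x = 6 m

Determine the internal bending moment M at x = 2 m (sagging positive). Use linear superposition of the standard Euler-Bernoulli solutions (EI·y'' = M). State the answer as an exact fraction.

M(2) = 5671/480 kN·m

Load 1 — point force P=13 kN at a=4 m (b=L-a=4):
  M_1 = Pb²(3a+b)x/L³ - Pab²/L²  [x≤a] = 13·4²·(3·4+4)·2/8³ - 13·4·4²/8² = 0 kN·m
Load 2 — triangular load w₀=-13 kN/m (0→w₀ over full span):
  M_2 = 3w₀Lx/20 - w₀L²/30 - w₀x³/(6L) = 3·(-13)·8·2/20 - (-13)·8²/30 - (-13)·2³/(6·8) = -13/10 kN·m
Load 3 — uniform load w=20 kN/m over full span:
  M_3 = wLx/2 - wL²/12 - wx²/2 = 20·8·2/2 - 20·8²/12 - 20·2²/2 = 40/3 kN·m
Load 4 — applied couple M₀=7 kN·m at a=6 m (b=L-a=2):
  M_4 = R_Ax - M_A  [x≤a] with R_A=63/64, M_A=35/16 = (63/64)·2 - (35/16) = -7/32 kN·m
Superposition: M = Σ M_i = 5671/480 kN·m ≈ 11.814583 kN·m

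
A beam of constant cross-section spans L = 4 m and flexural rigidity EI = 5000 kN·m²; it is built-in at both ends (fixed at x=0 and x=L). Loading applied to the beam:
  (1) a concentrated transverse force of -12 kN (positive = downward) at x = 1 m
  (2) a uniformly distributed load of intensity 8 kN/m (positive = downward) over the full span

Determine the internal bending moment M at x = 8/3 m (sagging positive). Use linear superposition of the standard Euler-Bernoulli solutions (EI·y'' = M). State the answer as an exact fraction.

Load 1 — point force P=-12 kN at a=1 m (b=L-a=3):
  M_1 = Pa²(a+3b)(L-x)/L³ - Pa²b/L²  [x>a] = (-12)·1²·(1+3·3)·(4-(8/3))/4³ - (-12)·1²·3/4² = -1/4 kN·m
Load 2 — uniform load w=8 kN/m over full span:
  M_2 = wLx/2 - wL²/12 - wx²/2 = 8·4·(8/3)/2 - 8·4²/12 - 8·(8/3)²/2 = 32/9 kN·m
Superposition: M = Σ M_i = 119/36 kN·m ≈ 3.305556 kN·m

M(8/3) = 119/36 kN·m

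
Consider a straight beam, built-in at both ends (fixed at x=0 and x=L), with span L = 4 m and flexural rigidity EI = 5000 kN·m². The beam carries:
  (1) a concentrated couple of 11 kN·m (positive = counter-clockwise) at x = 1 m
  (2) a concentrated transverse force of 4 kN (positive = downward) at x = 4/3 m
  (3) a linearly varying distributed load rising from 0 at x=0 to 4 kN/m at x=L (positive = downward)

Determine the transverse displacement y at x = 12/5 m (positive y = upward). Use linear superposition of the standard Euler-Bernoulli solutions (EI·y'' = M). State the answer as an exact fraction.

y(12/5) = 127171/3164062500 m

Load 1 — applied couple M₀=11 kN·m at a=1 m (b=L-a=3):
  y_1 = (R_Ax³/6 - M_Ax²/2 - M₀(x-a)²/2)/EI  [x>a] with R_A=99/32, M_A=-33/16 = ((99/32)·(12/5)³/6 - (-33/16)·(12/5)²/2 - 11·((12/5)-1)²/2)/5000 = 143/312500 m
Load 2 — point force P=4 kN at a=4/3 m (b=L-a=8/3):
  y_2 = -Pa²(L-x)²(3bL-(3b+a)(L-x))/(6L³EI)  [x>a] = -4·(4/3)²·(4-(12/5))²·(3·(8/3)·4-(3·(8/3)+(4/3))·(4-(12/5)))/(6·4³·5000) = -1024/6328125 m
Load 3 — triangular load w₀=4 kN/m (0→w₀ over full span):
  y_3 = -w₀x²(L-x)²(x+2L)/(120LEI) = -4·(12/5)²·(4-(12/5))²·((12/5)+2·4)/(120·4·5000) = -2496/9765625 m
Superposition: y = Σ y_i = 127171/3164062500 m ≈ 0.000040 m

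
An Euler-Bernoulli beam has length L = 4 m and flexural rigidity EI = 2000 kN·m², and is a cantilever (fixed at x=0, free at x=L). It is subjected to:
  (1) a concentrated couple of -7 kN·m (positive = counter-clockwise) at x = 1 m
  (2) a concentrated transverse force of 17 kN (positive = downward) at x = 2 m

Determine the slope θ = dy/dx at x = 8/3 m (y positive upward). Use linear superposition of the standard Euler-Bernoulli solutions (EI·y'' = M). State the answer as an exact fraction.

θ(8/3) = -41/2000 rad

Load 1 — applied couple M₀=-7 kN·m at a=1 m (b=L-a=3):
  θ_1 = M₀a/EI  [x>a] = (-7)·1/2000 = -7/2000 rad
Load 2 — point force P=17 kN at a=2 m (b=L-a=2):
  θ_2 = -Pa²/(2EI)  [x>a] = -17·2²/(2·2000) = -17/1000 rad
Superposition: θ = Σ θ_i = -41/2000 rad ≈ -0.020500 rad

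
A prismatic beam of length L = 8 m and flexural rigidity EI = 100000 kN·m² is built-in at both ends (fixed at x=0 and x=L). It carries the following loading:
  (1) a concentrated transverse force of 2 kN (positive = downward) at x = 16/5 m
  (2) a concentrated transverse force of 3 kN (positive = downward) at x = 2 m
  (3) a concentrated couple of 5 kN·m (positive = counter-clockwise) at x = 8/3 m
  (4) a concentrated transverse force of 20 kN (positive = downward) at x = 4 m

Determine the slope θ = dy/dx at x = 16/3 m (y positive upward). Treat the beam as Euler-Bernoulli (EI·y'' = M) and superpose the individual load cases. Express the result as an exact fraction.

Load 1 — point force P=2 kN at a=16/5 m (b=L-a=24/5):
  θ_1 = Pa²(L-x)(2bL-(3b+a)(L-x))/(2L³EI)  [x>a] = 2·(16/5)²·(8-(16/3))·(2·(24/5)·8-(3·(24/5)+(16/5))·(8-(16/3)))/(2·8³·100000) = 56/3515625 rad
Load 2 — point force P=3 kN at a=2 m (b=L-a=6):
  θ_2 = Pa²(L-x)(2bL-(3b+a)(L-x))/(2L³EI)  [x>a] = 3·2²·(8-(16/3))·(2·6·8-(3·6+2)·(8-(16/3)))/(2·8³·100000) = 1/75000 rad
Load 3 — applied couple M₀=5 kN·m at a=8/3 m (b=L-a=16/3):
  θ_3 = (R_Ax²/2 - M_Ax - M₀(x-a))/EI  [x>a] with R_A=5/6, M_A=0 = ((5/6)·(16/3)²/2 - 0·(16/3) - 5·((16/3)-(8/3)))/100000 = -1/67500 rad
Load 4 — point force P=20 kN at a=4 m (b=L-a=4):
  θ_4 = Pa²(L-x)(2bL-(3b+a)(L-x))/(2L³EI)  [x>a] = 20·4²·(8-(16/3))·(2·4·8-(3·4+4)·(8-(16/3)))/(2·8³·100000) = 1/5625 rad
Superposition: θ = Σ θ_i = 16219/84375000 rad ≈ 0.000192 rad

θ(16/3) = 16219/84375000 rad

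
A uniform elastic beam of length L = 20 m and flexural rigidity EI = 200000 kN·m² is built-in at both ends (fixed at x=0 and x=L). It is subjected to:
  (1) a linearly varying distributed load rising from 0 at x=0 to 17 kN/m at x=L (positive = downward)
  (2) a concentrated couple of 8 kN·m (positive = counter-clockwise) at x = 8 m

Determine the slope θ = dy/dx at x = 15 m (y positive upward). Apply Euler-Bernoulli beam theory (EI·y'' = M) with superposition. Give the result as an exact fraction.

θ(15) = 86229/32000000 rad

Load 1 — triangular load w₀=17 kN/m (0→w₀ over full span):
  θ_1 = -w₀(2x(L-x)(L-2x)(x+2L)+x²(L-x)²)/(120LEI) = -17·(2·15·(20-15)·(20-2·15)·(15+2·20)+15²·(20-15)²)/(120·20·200000) = 697/256000 rad
Load 2 — applied couple M₀=8 kN·m at a=8 m (b=L-a=12):
  θ_2 = (R_Ax²/2 - M_Ax - M₀(x-a))/EI  [x>a] with R_A=72/125, M_A=24/25 = ((72/125)·15²/2 - (24/25)·15 - 8·(15-8))/200000 = -7/250000 rad
Superposition: θ = Σ θ_i = 86229/32000000 rad ≈ 0.002695 rad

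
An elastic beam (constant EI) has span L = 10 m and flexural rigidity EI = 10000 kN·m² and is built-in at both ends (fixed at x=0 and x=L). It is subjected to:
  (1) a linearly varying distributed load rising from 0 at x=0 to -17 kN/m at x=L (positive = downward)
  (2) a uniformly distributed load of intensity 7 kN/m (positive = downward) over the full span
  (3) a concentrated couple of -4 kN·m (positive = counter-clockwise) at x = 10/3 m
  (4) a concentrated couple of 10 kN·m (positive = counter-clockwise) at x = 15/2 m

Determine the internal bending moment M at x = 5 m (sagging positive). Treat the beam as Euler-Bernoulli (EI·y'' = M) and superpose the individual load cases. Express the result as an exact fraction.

Load 1 — triangular load w₀=-17 kN/m (0→w₀ over full span):
  M_1 = 3w₀Lx/20 - w₀L²/30 - w₀x³/(6L) = 3·(-17)·10·5/20 - (-17)·10²/30 - (-17)·5³/(6·10) = -425/12 kN·m
Load 2 — uniform load w=7 kN/m over full span:
  M_2 = wLx/2 - wL²/12 - wx²/2 = 7·10·5/2 - 7·10²/12 - 7·5²/2 = 175/6 kN·m
Load 3 — applied couple M₀=-4 kN·m at a=10/3 m (b=L-a=20/3):
  M_3 = R_Ax - M_A - M₀  [x>a] with R_A=-8/15, M_A=0 = (-8/15)·5 - 0 - (-4) = 4/3 kN·m
Load 4 — applied couple M₀=10 kN·m at a=15/2 m (b=L-a=5/2):
  M_4 = R_Ax - M_A  [x≤a] with R_A=9/8, M_A=25/8 = (9/8)·5 - (25/8) = 5/2 kN·m
Superposition: M = Σ M_i = -29/12 kN·m ≈ -2.416667 kN·m

M(5) = -29/12 kN·m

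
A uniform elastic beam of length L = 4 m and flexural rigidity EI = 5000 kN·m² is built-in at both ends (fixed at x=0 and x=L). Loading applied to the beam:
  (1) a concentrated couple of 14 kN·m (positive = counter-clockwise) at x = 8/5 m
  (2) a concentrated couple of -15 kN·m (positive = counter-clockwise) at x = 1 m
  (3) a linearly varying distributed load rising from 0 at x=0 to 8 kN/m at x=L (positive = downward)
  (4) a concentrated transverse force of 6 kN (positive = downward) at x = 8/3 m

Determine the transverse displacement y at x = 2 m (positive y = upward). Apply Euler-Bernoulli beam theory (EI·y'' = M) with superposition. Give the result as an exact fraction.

y(2) = -15277/13500000 m

Load 1 — applied couple M₀=14 kN·m at a=8/5 m (b=L-a=12/5):
  y_1 = (R_Ax³/6 - M_Ax²/2 - M₀(x-a)²/2)/EI  [x>a] with R_A=126/25, M_A=42/25 = ((126/25)·2³/6 - (42/25)·2²/2 - 14·(2-(8/5))²/2)/5000 = 7/15625 m
Load 2 — applied couple M₀=-15 kN·m at a=1 m (b=L-a=3):
  y_2 = (R_Ax³/6 - M_Ax²/2 - M₀(x-a)²/2)/EI  [x>a] with R_A=-135/32, M_A=45/16 = ((-135/32)·2³/6 - (45/16)·2²/2 - (-15)·(2-1)²/2)/5000 = -3/4000 m
Load 3 — triangular load w₀=8 kN/m (0→w₀ over full span):
  y_3 = -w₀x²(L-x)²(x+2L)/(120LEI) = -8·2²·(4-2)²·(2+2·4)/(120·4·5000) = -1/1875 m
Load 4 — point force P=6 kN at a=8/3 m (b=L-a=4/3):
  y_4 = -Pb²x²(3aL-(3a+b)x)/(6L³EI)  [x≤a] = -6·(4/3)²·2²·(3·(8/3)·4-(3·(8/3)+(4/3))·2)/(6·4³·5000) = -1/3375 m
Superposition: y = Σ y_i = -15277/13500000 m ≈ -0.001132 m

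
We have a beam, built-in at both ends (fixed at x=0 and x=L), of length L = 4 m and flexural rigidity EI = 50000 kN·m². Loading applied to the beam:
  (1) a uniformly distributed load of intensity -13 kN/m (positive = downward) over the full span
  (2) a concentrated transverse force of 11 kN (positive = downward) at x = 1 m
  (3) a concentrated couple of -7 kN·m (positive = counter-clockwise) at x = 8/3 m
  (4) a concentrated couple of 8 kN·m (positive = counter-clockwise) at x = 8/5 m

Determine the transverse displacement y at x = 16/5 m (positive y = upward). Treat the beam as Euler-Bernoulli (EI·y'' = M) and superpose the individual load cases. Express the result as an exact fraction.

y(16/5) = 214261/2812500000 m

Load 1 — uniform load w=-13 kN/m over full span:
  y_1 = -wx²(L-x)²/(24EI) = -(-13)·(16/5)²·(4-(16/5))²/(24·50000) = 416/5859375 m
Load 2 — point force P=11 kN at a=1 m (b=L-a=3):
  y_2 = -Pa²(L-x)²(3bL-(3b+a)(L-x))/(6L³EI)  [x>a] = -11·1²·(4-(16/5))²·(3·3·4-(3·3+1)·(4-(16/5)))/(6·4³·50000) = -77/7500000 m
Load 3 — applied couple M₀=-7 kN·m at a=8/3 m (b=L-a=4/3):
  y_3 = (R_Ax³/6 - M_Ax²/2 - M₀(x-a)²/2)/EI  [x>a] with R_A=-7/3, M_A=-7/3 = ((-7/3)·(16/5)³/6 - (-7/3)·(16/5)²/2 - (-7)·((16/5)-(8/3))²/2)/50000 = 14/3515625 m
Load 4 — applied couple M₀=8 kN·m at a=8/5 m (b=L-a=12/5):
  y_4 = (R_Ax³/6 - M_Ax²/2 - M₀(x-a)²/2)/EI  [x>a] with R_A=72/25, M_A=24/25 = ((72/25)·(16/5)³/6 - (24/25)·(16/5)²/2 - 8·((16/5)-(8/5))²/2)/50000 = 112/9765625 m
Superposition: y = Σ y_i = 214261/2812500000 m ≈ 0.000076 m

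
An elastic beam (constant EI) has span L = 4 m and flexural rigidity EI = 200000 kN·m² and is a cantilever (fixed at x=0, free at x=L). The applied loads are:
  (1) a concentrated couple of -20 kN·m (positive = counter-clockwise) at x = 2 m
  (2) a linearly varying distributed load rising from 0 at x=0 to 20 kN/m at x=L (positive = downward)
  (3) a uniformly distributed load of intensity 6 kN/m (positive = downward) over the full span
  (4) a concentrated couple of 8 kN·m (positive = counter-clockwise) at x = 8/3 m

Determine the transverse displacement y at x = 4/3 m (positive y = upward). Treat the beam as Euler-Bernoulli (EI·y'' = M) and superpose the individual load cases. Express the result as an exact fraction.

Load 1 — applied couple M₀=-20 kN·m at a=2 m (b=L-a=2):
  y_1 = M₀x²/(2EI)  [x≤a] = (-20)·(4/3)²/(2·200000) = -1/11250 m
Load 2 — triangular load w₀=20 kN/m (0→w₀ over full span):
  y_2 = (w₀Lx³/12-w₀L²x²/6-w₀x⁵/(120L))/EI = (20·4·(4/3)³/12-20·4²·(4/3)²/6-20·(4/3)⁵/(120·4))/200000 = -902/2278125 m
Load 3 — uniform load w=6 kN/m over full span:
  y_3 = -wx²(x²-4Lx+6L²)/(24EI) = -6·(4/3)²·((4/3)²-4·4·(4/3)+6·4²)/(24·200000) = -43/253125 m
Load 4 — applied couple M₀=8 kN·m at a=8/3 m (b=L-a=4/3):
  y_4 = M₀x²/(2EI)  [x≤a] = 8·(4/3)²/(2·200000) = 1/28125 m
Superposition: y = Σ y_i = -2821/4556250 m ≈ -0.000619 m

y(4/3) = -2821/4556250 m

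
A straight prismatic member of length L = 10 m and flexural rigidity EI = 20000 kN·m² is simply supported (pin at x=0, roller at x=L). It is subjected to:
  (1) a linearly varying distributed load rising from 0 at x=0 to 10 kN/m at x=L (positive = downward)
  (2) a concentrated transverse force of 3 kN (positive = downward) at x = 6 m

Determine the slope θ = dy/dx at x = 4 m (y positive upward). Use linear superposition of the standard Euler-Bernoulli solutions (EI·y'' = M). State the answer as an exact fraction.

Load 1 — triangular load w₀=10 kN/m (0→w₀ over full span):
  θ_1 = -w₀(7L⁴-30L²x²+15x⁴)/(360LEI) = -10·(7·10⁴-30·10²·4²+15·4⁴)/(360·10·20000) = -323/90000 rad
Load 2 — point force P=3 kN at a=6 m (b=L-a=4):
  θ_2 = -Pb(L²-b²-3x²)/(6LEI)  [x≤a] = -3·4·(10²-4²-3·4²)/(6·10·20000) = -9/25000 rad
Superposition: θ = Σ θ_i = -1777/450000 rad ≈ -0.003949 rad

θ(4) = -1777/450000 rad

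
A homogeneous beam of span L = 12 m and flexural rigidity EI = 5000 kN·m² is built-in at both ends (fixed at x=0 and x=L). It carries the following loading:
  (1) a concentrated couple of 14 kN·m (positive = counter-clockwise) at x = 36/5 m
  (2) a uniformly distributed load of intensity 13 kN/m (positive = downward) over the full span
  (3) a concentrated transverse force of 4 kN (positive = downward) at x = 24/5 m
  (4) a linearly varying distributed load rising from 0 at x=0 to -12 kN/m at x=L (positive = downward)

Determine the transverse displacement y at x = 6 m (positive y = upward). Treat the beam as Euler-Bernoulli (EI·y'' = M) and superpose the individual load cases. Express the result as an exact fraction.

y(6) = -26901/312500 m

Load 1 — applied couple M₀=14 kN·m at a=36/5 m (b=L-a=24/5):
  y_1 = (R_Ax³/6 - M_Ax²/2)/EI  [x≤a] with R_A=42/25, M_A=112/25 = ((42/25)·6³/6 - (112/25)·6²/2)/5000 = -63/15625 m
Load 2 — uniform load w=13 kN/m over full span:
  y_2 = -wx²(L-x)²/(24EI) = -13·6²·(12-6)²/(24·5000) = -351/2500 m
Load 3 — point force P=4 kN at a=24/5 m (b=L-a=36/5):
  y_3 = -Pa²(L-x)²(3bL-(3b+a)(L-x))/(6L³EI)  [x>a] = -4·(24/5)²·(12-6)²·(3·(36/5)·12-(3·(36/5)+(24/5))·(12-6))/(6·12³·5000) = -504/78125 m
Load 4 — triangular load w₀=-12 kN/m (0→w₀ over full span):
  y_4 = -w₀x²(L-x)²(x+2L)/(120LEI) = -(-12)·6²·(12-6)²·(6+2·12)/(120·12·5000) = 81/1250 m
Superposition: y = Σ y_i = -26901/312500 m ≈ -0.086083 m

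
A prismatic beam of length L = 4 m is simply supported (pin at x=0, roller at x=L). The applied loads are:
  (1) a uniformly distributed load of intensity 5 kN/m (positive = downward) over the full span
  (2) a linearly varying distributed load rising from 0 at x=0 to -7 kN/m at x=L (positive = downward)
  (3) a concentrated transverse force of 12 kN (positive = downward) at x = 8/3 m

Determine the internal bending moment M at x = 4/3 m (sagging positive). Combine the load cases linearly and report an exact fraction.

M(4/3) = 704/81 kN·m

Load 1 — uniform load w=5 kN/m over full span:
  M_1 = wx(L-x)/2 = 5·(4/3)·(4-(4/3))/2 = 80/9 kN·m
Load 2 — triangular load w₀=-7 kN/m (0→w₀ over full span):
  M_2 = w₀Lx/6 - w₀x³/(6L) = (-7)·4·(4/3)/6 - (-7)·(4/3)³/(6·4) = -448/81 kN·m
Load 3 — point force P=12 kN at a=8/3 m (b=L-a=4/3):
  M_3 = Pbx/L  [x≤a] = 12·(4/3)·(4/3)/4 = 16/3 kN·m
Superposition: M = Σ M_i = 704/81 kN·m ≈ 8.691358 kN·m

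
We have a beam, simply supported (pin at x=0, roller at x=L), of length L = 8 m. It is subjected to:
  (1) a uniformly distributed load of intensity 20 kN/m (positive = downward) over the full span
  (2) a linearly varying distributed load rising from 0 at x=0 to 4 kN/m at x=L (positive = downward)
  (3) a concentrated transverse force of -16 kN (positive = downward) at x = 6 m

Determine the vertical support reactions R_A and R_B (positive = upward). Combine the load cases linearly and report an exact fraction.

R_A = 244/3 kN, R_B = 236/3 kN

Load 1 — uniform load w=20 kN/m over full span:
  R_A = wL/2 = 20·8/2 = 80 kN
  R_B = wL/2 = 20·8/2 = 80 kN
Load 2 — triangular load w₀=4 kN/m (0→w₀ over full span):
  R_A = w₀L/6 = 4·8/6 = 16/3 kN
  R_B = w₀L/3 = 4·8/3 = 32/3 kN
Load 3 — point force P=-16 kN at a=6 m (b=L-a=2):
  R_A = Pb/L = (-16)·2/8 = -4 kN
  R_B = Pa/L = (-16)·6/8 = -12 kN
Superposition: R_A = 244/3 kN, R_B = 236/3 kN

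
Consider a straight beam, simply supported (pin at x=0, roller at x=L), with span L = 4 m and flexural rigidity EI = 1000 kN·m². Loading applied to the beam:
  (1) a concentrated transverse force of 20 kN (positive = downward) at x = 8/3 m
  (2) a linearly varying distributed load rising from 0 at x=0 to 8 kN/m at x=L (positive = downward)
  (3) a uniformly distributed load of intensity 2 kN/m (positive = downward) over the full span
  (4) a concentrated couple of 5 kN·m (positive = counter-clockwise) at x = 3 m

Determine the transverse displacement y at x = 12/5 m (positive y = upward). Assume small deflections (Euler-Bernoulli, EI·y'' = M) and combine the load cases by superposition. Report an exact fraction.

y(12/5) = -38362919/843750000 m

Load 1 — point force P=20 kN at a=8/3 m (b=L-a=4/3):
  y_1 = -Pbx(L²-b²-x²)/(6LEI)  [x≤a] = -20·(4/3)·(12/5)·(4²-(4/3)²-(12/5)²)/(6·4·1000) = -1904/84375 m
Load 2 — triangular load w₀=8 kN/m (0→w₀ over full span):
  y_2 = -w₀x(7L⁴-10L²x²+3x⁴)/(360LEI) = -8·(12/5)·(7·4⁴-10·4²·(12/5)²+3·(12/5)⁴)/(360·4·1000) = -75776/5859375 m
Load 3 — uniform load w=2 kN/m over full span:
  y_3 = -wx(L³-2Lx²+x³)/(24EI) = -2·(12/5)·(4³-2·4·(12/5)²+(12/5)³)/(24·1000) = -496/78125 m
Load 4 — applied couple M₀=5 kN·m at a=3 m (b=L-a=1):
  y_4 = (M₀x³/(6L)+C₁x)/EI  [x≤a] with C₁=M₀(3b²-L²)/(6L)=-65/24 = (5·(12/5)³/(6·4)+(-65/24)·(12/5))/1000 = -181/50000 m
Superposition: y = Σ y_i = -38362919/843750000 m ≈ -0.045467 m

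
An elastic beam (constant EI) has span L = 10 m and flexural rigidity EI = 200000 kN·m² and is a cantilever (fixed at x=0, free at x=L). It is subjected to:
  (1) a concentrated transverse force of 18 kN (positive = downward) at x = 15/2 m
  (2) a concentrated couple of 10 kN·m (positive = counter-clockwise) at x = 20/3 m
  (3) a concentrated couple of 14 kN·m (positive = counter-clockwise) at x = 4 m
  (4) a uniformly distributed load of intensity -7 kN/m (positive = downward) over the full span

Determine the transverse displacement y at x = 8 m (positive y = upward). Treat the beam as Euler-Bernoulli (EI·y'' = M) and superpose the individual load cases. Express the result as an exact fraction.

Load 1 — point force P=18 kN at a=15/2 m (b=L-a=5/2):
  y_1 = -Pa²(3x-a)/(6EI)  [x>a] = -18·(15/2)²·(3·8-(15/2))/(6·200000) = -891/64000 m
Load 2 — applied couple M₀=10 kN·m at a=20/3 m (b=L-a=10/3):
  y_2 = M₀a(2x-a)/(2EI)  [x>a] = 10·(20/3)·(2·8-(20/3))/(2·200000) = 7/4500 m
Load 3 — applied couple M₀=14 kN·m at a=4 m (b=L-a=6):
  y_3 = M₀a(2x-a)/(2EI)  [x>a] = 14·4·(2·8-4)/(2·200000) = 21/12500 m
Load 4 — uniform load w=-7 kN/m over full span:
  y_4 = -wx²(x²-4Lx+6L²)/(24EI) = -(-7)·8²·(8²-4·10·8+6·10²)/(24·200000) = 301/9375 m
Superposition: y = Σ y_i = 308453/14400000 m ≈ 0.021420 m

y(8) = 308453/14400000 m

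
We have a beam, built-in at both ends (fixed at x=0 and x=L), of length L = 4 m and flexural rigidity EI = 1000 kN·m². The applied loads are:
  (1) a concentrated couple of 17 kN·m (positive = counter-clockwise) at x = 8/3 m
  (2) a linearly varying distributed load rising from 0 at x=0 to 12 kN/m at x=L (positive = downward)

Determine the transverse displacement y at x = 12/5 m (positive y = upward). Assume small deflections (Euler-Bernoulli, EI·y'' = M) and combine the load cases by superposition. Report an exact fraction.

Load 1 — applied couple M₀=17 kN·m at a=8/3 m (b=L-a=4/3):
  y_1 = (R_Ax³/6 - M_Ax²/2)/EI  [x≤a] with R_A=17/3, M_A=17/3 = ((17/3)·(12/5)³/6 - (17/3)·(12/5)²/2)/1000 = -51/15625 m
Load 2 — triangular load w₀=12 kN/m (0→w₀ over full span):
  y_2 = -w₀x²(L-x)²(x+2L)/(120LEI) = -12·(12/5)²·(4-(12/5))²·((12/5)+2·4)/(120·4·1000) = -7488/1953125 m
Superposition: y = Σ y_i = -13863/1953125 m ≈ -0.007098 m

y(12/5) = -13863/1953125 m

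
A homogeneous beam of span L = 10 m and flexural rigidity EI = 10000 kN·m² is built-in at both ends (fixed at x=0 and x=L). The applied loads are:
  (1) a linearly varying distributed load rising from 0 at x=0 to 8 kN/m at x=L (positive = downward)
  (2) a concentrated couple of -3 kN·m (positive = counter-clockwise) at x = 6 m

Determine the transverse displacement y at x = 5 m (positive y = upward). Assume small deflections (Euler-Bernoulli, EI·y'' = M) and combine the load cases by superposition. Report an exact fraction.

Load 1 — triangular load w₀=8 kN/m (0→w₀ over full span):
  y_1 = -w₀x²(L-x)²(x+2L)/(120LEI) = -8·5²·(10-5)²·(5+2·10)/(120·10·10000) = -1/96 m
Load 2 — applied couple M₀=-3 kN·m at a=6 m (b=L-a=4):
  y_2 = (R_Ax³/6 - M_Ax²/2)/EI  [x≤a] with R_A=-54/125, M_A=-24/25 = ((-54/125)·5³/6 - (-24/25)·5²/2)/10000 = 3/10000 m
Superposition: y = Σ y_i = -607/60000 m ≈ -0.010117 m

y(5) = -607/60000 m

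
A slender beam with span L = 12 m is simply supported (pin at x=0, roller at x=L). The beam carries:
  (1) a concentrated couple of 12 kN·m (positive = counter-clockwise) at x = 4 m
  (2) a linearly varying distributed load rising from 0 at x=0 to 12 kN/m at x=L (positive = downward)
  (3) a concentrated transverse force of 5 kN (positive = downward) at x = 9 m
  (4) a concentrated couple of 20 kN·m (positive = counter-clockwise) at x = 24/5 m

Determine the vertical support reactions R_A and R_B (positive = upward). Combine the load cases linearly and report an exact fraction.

R_A = 335/12 kN, R_B = 589/12 kN

Load 1 — applied couple M₀=12 kN·m at a=4 m (b=L-a=8):
  R_A = M₀/L = 12/12 = 1 kN
  R_B = -M₀/L = -12/12 = -1 kN
Load 2 — triangular load w₀=12 kN/m (0→w₀ over full span):
  R_A = w₀L/6 = 12·12/6 = 24 kN
  R_B = w₀L/3 = 12·12/3 = 48 kN
Load 3 — point force P=5 kN at a=9 m (b=L-a=3):
  R_A = Pb/L = 5·3/12 = 5/4 kN
  R_B = Pa/L = 5·9/12 = 15/4 kN
Load 4 — applied couple M₀=20 kN·m at a=24/5 m (b=L-a=36/5):
  R_A = M₀/L = 20/12 = 5/3 kN
  R_B = -M₀/L = -20/12 = -5/3 kN
Superposition: R_A = 335/12 kN, R_B = 589/12 kN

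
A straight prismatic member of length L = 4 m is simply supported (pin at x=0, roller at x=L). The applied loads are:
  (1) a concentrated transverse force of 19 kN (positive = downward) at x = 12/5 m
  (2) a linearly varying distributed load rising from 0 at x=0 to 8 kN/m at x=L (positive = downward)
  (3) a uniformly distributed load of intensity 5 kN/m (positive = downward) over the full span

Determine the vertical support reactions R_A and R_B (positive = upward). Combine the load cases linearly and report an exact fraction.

R_A = 344/15 kN, R_B = 481/15 kN

Load 1 — point force P=19 kN at a=12/5 m (b=L-a=8/5):
  R_A = Pb/L = 19·(8/5)/4 = 38/5 kN
  R_B = Pa/L = 19·(12/5)/4 = 57/5 kN
Load 2 — triangular load w₀=8 kN/m (0→w₀ over full span):
  R_A = w₀L/6 = 8·4/6 = 16/3 kN
  R_B = w₀L/3 = 8·4/3 = 32/3 kN
Load 3 — uniform load w=5 kN/m over full span:
  R_A = wL/2 = 5·4/2 = 10 kN
  R_B = wL/2 = 5·4/2 = 10 kN
Superposition: R_A = 344/15 kN, R_B = 481/15 kN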